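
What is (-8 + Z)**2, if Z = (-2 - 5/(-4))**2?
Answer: 14161/256 ≈ 55.316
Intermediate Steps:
Z = 9/16 (Z = (-2 - 5*(-1/4))**2 = (-2 + 5/4)**2 = (-3/4)**2 = 9/16 ≈ 0.56250)
(-8 + Z)**2 = (-8 + 9/16)**2 = (-119/16)**2 = 14161/256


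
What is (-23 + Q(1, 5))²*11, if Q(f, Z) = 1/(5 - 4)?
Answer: 5324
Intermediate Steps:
Q(f, Z) = 1 (Q(f, Z) = 1/1 = 1)
(-23 + Q(1, 5))²*11 = (-23 + 1)²*11 = (-22)²*11 = 484*11 = 5324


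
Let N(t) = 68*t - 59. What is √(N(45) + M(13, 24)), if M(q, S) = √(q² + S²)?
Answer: √(3001 + √745) ≈ 55.030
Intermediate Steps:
N(t) = -59 + 68*t
M(q, S) = √(S² + q²)
√(N(45) + M(13, 24)) = √((-59 + 68*45) + √(24² + 13²)) = √((-59 + 3060) + √(576 + 169)) = √(3001 + √745)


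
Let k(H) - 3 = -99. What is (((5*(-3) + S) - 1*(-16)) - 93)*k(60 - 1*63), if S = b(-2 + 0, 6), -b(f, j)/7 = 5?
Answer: 12192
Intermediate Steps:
k(H) = -96 (k(H) = 3 - 99 = -96)
b(f, j) = -35 (b(f, j) = -7*5 = -35)
S = -35
(((5*(-3) + S) - 1*(-16)) - 93)*k(60 - 1*63) = (((5*(-3) - 35) - 1*(-16)) - 93)*(-96) = (((-15 - 35) + 16) - 93)*(-96) = ((-50 + 16) - 93)*(-96) = (-34 - 93)*(-96) = -127*(-96) = 12192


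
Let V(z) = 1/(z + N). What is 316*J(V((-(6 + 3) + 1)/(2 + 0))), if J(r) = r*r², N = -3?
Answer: -316/343 ≈ -0.92128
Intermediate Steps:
V(z) = 1/(-3 + z) (V(z) = 1/(z - 3) = 1/(-3 + z))
J(r) = r³
316*J(V((-(6 + 3) + 1)/(2 + 0))) = 316*(1/(-3 + (-(6 + 3) + 1)/(2 + 0)))³ = 316*(1/(-3 + (-1*9 + 1)/2))³ = 316*(1/(-3 + (-9 + 1)*(½)))³ = 316*(1/(-3 - 8*½))³ = 316*(1/(-3 - 4))³ = 316*(1/(-7))³ = 316*(-⅐)³ = 316*(-1/343) = -316/343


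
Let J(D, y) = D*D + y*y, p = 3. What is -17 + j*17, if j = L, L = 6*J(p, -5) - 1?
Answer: 3434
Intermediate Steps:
J(D, y) = D² + y²
L = 203 (L = 6*(3² + (-5)²) - 1 = 6*(9 + 25) - 1 = 6*34 - 1 = 204 - 1 = 203)
j = 203
-17 + j*17 = -17 + 203*17 = -17 + 3451 = 3434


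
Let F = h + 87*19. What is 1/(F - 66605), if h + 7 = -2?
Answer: -1/64961 ≈ -1.5394e-5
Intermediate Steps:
h = -9 (h = -7 - 2 = -9)
F = 1644 (F = -9 + 87*19 = -9 + 1653 = 1644)
1/(F - 66605) = 1/(1644 - 66605) = 1/(-64961) = -1/64961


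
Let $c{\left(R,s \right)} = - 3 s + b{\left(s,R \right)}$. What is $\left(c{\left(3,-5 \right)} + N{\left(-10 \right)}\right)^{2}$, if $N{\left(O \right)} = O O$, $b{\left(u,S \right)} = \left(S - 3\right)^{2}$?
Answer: $13225$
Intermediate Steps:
$b{\left(u,S \right)} = \left(-3 + S\right)^{2}$
$N{\left(O \right)} = O^{2}$
$c{\left(R,s \right)} = \left(-3 + R\right)^{2} - 3 s$ ($c{\left(R,s \right)} = - 3 s + \left(-3 + R\right)^{2} = \left(-3 + R\right)^{2} - 3 s$)
$\left(c{\left(3,-5 \right)} + N{\left(-10 \right)}\right)^{2} = \left(\left(\left(-3 + 3\right)^{2} - -15\right) + \left(-10\right)^{2}\right)^{2} = \left(\left(0^{2} + 15\right) + 100\right)^{2} = \left(\left(0 + 15\right) + 100\right)^{2} = \left(15 + 100\right)^{2} = 115^{2} = 13225$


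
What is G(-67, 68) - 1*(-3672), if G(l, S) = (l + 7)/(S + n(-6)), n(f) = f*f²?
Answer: 135879/37 ≈ 3672.4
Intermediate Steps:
n(f) = f³
G(l, S) = (7 + l)/(-216 + S) (G(l, S) = (l + 7)/(S + (-6)³) = (7 + l)/(S - 216) = (7 + l)/(-216 + S))
G(-67, 68) - 1*(-3672) = (7 - 67)/(-216 + 68) - 1*(-3672) = -60/(-148) + 3672 = -1/148*(-60) + 3672 = 15/37 + 3672 = 135879/37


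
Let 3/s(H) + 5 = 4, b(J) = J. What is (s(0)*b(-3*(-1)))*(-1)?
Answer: 9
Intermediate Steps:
s(H) = -3 (s(H) = 3/(-5 + 4) = 3/(-1) = 3*(-1) = -3)
(s(0)*b(-3*(-1)))*(-1) = -(-9)*(-1)*(-1) = -3*3*(-1) = -9*(-1) = 9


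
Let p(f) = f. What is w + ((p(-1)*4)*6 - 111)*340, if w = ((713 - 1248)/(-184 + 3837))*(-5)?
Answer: -167670025/3653 ≈ -45899.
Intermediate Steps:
w = 2675/3653 (w = -535/3653*(-5) = 2675/3653 ≈ 0.73228)
w + ((p(-1)*4)*6 - 111)*340 = 2675/3653 + (-1*4*6 - 111)*340 = 2675/3653 + (-4*6 - 111)*340 = 2675/3653 + (-24 - 111)*340 = 2675/3653 - 135*340 = 2675/3653 - 45900 = -167670025/3653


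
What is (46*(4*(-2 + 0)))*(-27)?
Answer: 9936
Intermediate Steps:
(46*(4*(-2 + 0)))*(-27) = (46*(4*(-2)))*(-27) = (46*(-8))*(-27) = -368*(-27) = 9936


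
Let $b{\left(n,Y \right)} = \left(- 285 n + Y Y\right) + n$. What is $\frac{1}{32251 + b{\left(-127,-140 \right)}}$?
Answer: $\frac{1}{87919} \approx 1.1374 \cdot 10^{-5}$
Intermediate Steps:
$b{\left(n,Y \right)} = Y^{2} - 284 n$ ($b{\left(n,Y \right)} = \left(- 285 n + Y^{2}\right) + n = \left(Y^{2} - 285 n\right) + n = Y^{2} - 284 n$)
$\frac{1}{32251 + b{\left(-127,-140 \right)}} = \frac{1}{32251 + \left(\left(-140\right)^{2} - -36068\right)} = \frac{1}{32251 + \left(19600 + 36068\right)} = \frac{1}{32251 + 55668} = \frac{1}{87919}$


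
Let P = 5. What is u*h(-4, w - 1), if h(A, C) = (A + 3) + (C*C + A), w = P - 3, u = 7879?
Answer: -31516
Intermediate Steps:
w = 2 (w = 5 - 3 = 2)
h(A, C) = 3 + C² + 2*A (h(A, C) = (3 + A) + (C² + A) = (3 + A) + (A + C²) = 3 + C² + 2*A)
u*h(-4, w - 1) = 7879*(3 + (2 - 1)² + 2*(-4)) = 7879*(3 + 1² - 8) = 7879*(3 + 1 - 8) = 7879*(-4) = -31516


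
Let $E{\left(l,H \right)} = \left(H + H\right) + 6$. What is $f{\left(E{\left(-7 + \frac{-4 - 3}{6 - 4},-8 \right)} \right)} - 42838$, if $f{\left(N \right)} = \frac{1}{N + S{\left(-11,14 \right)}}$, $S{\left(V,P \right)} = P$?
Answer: $- \frac{171351}{4} \approx -42838.0$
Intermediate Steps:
$E{\left(l,H \right)} = 6 + 2 H$ ($E{\left(l,H \right)} = 2 H + 6 = 6 + 2 H$)
$f{\left(N \right)} = \frac{1}{14 + N}$ ($f{\left(N \right)} = \frac{1}{N + 14} = \frac{1}{14 + N}$)
$f{\left(E{\left(-7 + \frac{-4 - 3}{6 - 4},-8 \right)} \right)} - 42838 = \frac{1}{14 + \left(6 + 2 \left(-8\right)\right)} - 42838 = \frac{1}{14 + \left(6 - 16\right)} - 42838 = \frac{1}{14 - 10} - 42838 = \frac{1}{4} - 42838 = - \frac{171351}{4}$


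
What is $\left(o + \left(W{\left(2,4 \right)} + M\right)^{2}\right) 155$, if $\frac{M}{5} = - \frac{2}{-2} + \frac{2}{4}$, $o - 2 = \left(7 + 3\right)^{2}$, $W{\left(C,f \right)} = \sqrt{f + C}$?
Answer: $\frac{101835}{4} + 2325 \sqrt{6} \approx 31154.0$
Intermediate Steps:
$W{\left(C,f \right)} = \sqrt{C + f}$
$o = 102$ ($o = 2 + \left(7 + 3\right)^{2} = 2 + 10^{2} = 2 + 100 = 102$)
$M = \frac{15}{2}$ ($M = 5 \left(- \frac{2}{-2} + \frac{2}{4}\right) = 5 \left(\left(-2\right) \left(- \frac{1}{2}\right) + 2 \cdot \frac{1}{4}\right) = 5 \left(1 + \frac{1}{2}\right) = 5 \cdot \frac{3}{2} = \frac{15}{2} \approx 7.5$)
$\left(o + \left(W{\left(2,4 \right)} + M\right)^{2}\right) 155 = \left(102 + \left(\sqrt{2 + 4} + \frac{15}{2}\right)^{2}\right) 155 = \left(102 + \left(\sqrt{6} + \frac{15}{2}\right)^{2}\right) 155 = \left(102 + \left(\frac{15}{2} + \sqrt{6}\right)^{2}\right) 155 = 15810 + 155 \left(\frac{15}{2} + \sqrt{6}\right)^{2}$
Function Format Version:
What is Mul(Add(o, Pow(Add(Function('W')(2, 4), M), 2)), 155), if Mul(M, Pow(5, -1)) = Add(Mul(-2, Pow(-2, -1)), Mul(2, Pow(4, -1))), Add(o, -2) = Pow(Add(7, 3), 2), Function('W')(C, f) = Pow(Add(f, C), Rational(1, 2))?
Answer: Add(Rational(101835, 4), Mul(2325, Pow(6, Rational(1, 2)))) ≈ 31154.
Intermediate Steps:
Function('W')(C, f) = Pow(Add(C, f), Rational(1, 2))
o = 102 (o = Add(2, Pow(Add(7, 3), 2)) = Add(2, Pow(10, 2)) = Add(2, 100) = 102)
M = Rational(15, 2) (M = Mul(5, Add(Mul(-2, Pow(-2, -1)), Mul(2, Pow(4, -1)))) = Mul(5, Add(Mul(-2, Rational(-1, 2)), Mul(2, Rational(1, 4)))) = Mul(5, Add(1, Rational(1, 2))) = Mul(5, Rational(3, 2)) = Rational(15, 2) ≈ 7.5000)
Mul(Add(o, Pow(Add(Function('W')(2, 4), M), 2)), 155) = Mul(Add(102, Pow(Add(Pow(Add(2, 4), Rational(1, 2)), Rational(15, 2)), 2)), 155) = Mul(Add(102, Pow(Add(Pow(6, Rational(1, 2)), Rational(15, 2)), 2)), 155) = Mul(Add(102, Pow(Add(Rational(15, 2), Pow(6, Rational(1, 2))), 2)), 155) = Add(15810, Mul(155, Pow(Add(Rational(15, 2), Pow(6, Rational(1, 2))), 2)))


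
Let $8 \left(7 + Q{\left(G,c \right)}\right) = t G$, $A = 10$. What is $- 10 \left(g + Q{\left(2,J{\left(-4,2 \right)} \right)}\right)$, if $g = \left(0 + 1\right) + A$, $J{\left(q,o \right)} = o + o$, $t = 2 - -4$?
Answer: $-55$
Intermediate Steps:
$t = 6$ ($t = 2 + 4 = 6$)
$J{\left(q,o \right)} = 2 o$
$g = 11$ ($g = \left(0 + 1\right) + 10 = 1 + 10 = 11$)
$Q{\left(G,c \right)} = -7 + \frac{3 G}{4}$ ($Q{\left(G,c \right)} = -7 + \frac{6 G}{8} = -7 + \frac{3 G}{4}$)
$- 10 \left(g + Q{\left(2,J{\left(-4,2 \right)} \right)}\right) = - 10 \left(11 + \left(-7 + \frac{3}{4} \cdot 2\right)\right) = - 10 \left(11 + \left(-7 + \frac{3}{2}\right)\right) = - 10 \left(11 - \frac{11}{2}\right) = \left(-10\right) \frac{11}{2} = -55$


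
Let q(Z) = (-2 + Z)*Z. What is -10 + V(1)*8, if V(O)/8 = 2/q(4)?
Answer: 6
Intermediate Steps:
q(Z) = Z*(-2 + Z)
V(O) = 2 (V(O) = 8*(2/((4*(-2 + 4)))) = 8*(2/((4*2))) = 8*(2/8) = 8*(2*(⅛)) = 8*(¼) = 2)
-10 + V(1)*8 = -10 + 2*8 = -10 + 16 = 6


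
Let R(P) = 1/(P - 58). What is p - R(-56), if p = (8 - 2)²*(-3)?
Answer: -12311/114 ≈ -107.99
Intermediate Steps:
R(P) = 1/(-58 + P)
p = -108 (p = 6²*(-3) = 36*(-3) = -108)
p - R(-56) = -108 - 1/(-58 - 56) = -108 - 1/(-114) = -108 - 1*(-1/114) = -108 + 1/114 = -12311/114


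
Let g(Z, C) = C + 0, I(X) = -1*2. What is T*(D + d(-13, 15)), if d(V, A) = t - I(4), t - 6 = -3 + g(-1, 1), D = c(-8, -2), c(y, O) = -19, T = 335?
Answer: -4355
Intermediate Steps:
I(X) = -2
g(Z, C) = C
D = -19
t = 4 (t = 6 + (-3 + 1) = 6 - 2 = 4)
d(V, A) = 6 (d(V, A) = 4 - 1*(-2) = 4 + 2 = 6)
T*(D + d(-13, 15)) = 335*(-19 + 6) = 335*(-13) = -4355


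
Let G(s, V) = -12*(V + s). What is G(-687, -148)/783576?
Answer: 835/65298 ≈ 0.012788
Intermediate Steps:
G(s, V) = -12*V - 12*s
G(-687, -148)/783576 = (-12*(-148) - 12*(-687))/783576 = (1776 + 8244)*(1/783576) = 10020*(1/783576) = 835/65298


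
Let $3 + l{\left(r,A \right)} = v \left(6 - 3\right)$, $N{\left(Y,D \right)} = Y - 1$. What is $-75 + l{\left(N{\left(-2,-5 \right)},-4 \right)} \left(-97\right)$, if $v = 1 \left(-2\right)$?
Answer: $798$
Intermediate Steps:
$v = -2$
$N{\left(Y,D \right)} = -1 + Y$ ($N{\left(Y,D \right)} = Y - 1 = -1 + Y$)
$l{\left(r,A \right)} = -9$ ($l{\left(r,A \right)} = -3 - 2 \left(6 - 3\right) = -3 - 6 = -9$)
$-75 + l{\left(N{\left(-2,-5 \right)},-4 \right)} \left(-97\right) = -75 - -873 = -75 + 873 = 798$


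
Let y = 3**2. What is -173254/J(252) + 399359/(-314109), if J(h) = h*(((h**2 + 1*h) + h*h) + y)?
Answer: -714587656921/559668736494 ≈ -1.2768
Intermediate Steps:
y = 9
J(h) = h*(9 + h + 2*h**2) (J(h) = h*(((h**2 + 1*h) + h*h) + 9) = h*(((h**2 + h) + h**2) + 9) = h*(((h + h**2) + h**2) + 9) = h*((h + 2*h**2) + 9) = h*(9 + h + 2*h**2))
-173254/J(252) + 399359/(-314109) = -173254*1/(252*(9 + 252 + 2*252**2)) + 399359/(-314109) = -173254*1/(252*(9 + 252 + 2*63504)) + 399359*(-1/314109) = -173254*1/(252*(9 + 252 + 127008)) - 399359/314109 = -173254/(252*127269) - 399359/314109 = -173254/32071788 - 399359/314109 = -173254*1/32071788 - 399359/314109 = -86627/16035894 - 399359/314109 = -714587656921/559668736494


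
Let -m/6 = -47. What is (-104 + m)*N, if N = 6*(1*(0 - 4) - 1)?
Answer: -5340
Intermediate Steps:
m = 282 (m = -6*(-47) = 282)
N = -30 (N = 6*(1*(-4) - 1) = 6*(-4 - 1) = 6*(-5) = -30)
(-104 + m)*N = (-104 + 282)*(-30) = 178*(-30) = -5340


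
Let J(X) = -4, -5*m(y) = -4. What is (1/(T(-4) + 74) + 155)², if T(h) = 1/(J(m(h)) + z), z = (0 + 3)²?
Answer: 3307400100/137641 ≈ 24029.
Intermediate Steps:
m(y) = ⅘ (m(y) = -⅕*(-4) = ⅘)
z = 9 (z = 3² = 9)
T(h) = ⅕ (T(h) = 1/(-4 + 9) = 1/5 = ⅕)
(1/(T(-4) + 74) + 155)² = (1/(⅕ + 74) + 155)² = (1/(371/5) + 155)² = (5/371 + 155)² = (57510/371)² = 3307400100/137641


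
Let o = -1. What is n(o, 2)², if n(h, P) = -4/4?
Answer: 1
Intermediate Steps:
n(h, P) = -1 (n(h, P) = -4*¼ = -1)
n(o, 2)² = (-1)² = 1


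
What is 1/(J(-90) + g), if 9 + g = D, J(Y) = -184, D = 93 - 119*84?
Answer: -1/10096 ≈ -9.9049e-5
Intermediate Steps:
D = -9903 (D = 93 - 9996 = -9903)
g = -9912 (g = -9 - 9903 = -9912)
1/(J(-90) + g) = 1/(-184 - 9912) = 1/(-10096) = -1/10096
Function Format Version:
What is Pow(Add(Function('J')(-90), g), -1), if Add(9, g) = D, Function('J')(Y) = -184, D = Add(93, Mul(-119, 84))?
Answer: Rational(-1, 10096) ≈ -9.9049e-5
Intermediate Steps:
D = -9903 (D = Add(93, -9996) = -9903)
g = -9912 (g = Add(-9, -9903) = -9912)
Pow(Add(Function('J')(-90), g), -1) = Pow(Add(-184, -9912), -1) = Pow(-10096, -1) = Rational(-1, 10096)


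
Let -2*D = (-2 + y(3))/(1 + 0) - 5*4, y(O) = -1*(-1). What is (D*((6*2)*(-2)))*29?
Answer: -7308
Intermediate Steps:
y(O) = 1
D = 21/2 (D = -((-2 + 1)/(1 + 0) - 5*4)/2 = -(-1/1 - 20)/2 = -(-1*1 - 20)/2 = -(-1 - 20)/2 = -½*(-21) = 21/2 ≈ 10.500)
(D*((6*2)*(-2)))*29 = (21*((6*2)*(-2))/2)*29 = (21*(12*(-2))/2)*29 = ((21/2)*(-24))*29 = -252*29 = -7308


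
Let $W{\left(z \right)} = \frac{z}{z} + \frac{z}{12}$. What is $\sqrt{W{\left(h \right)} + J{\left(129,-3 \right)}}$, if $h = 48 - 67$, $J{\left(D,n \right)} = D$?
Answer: $\frac{\sqrt{4623}}{6} \approx 11.332$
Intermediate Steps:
$h = -19$ ($h = 48 - 67 = -19$)
$W{\left(z \right)} = 1 + \frac{z}{12}$ ($W{\left(z \right)} = 1 + z \frac{1}{12} = 1 + \frac{z}{12}$)
$\sqrt{W{\left(h \right)} + J{\left(129,-3 \right)}} = \sqrt{\left(1 + \frac{1}{12} \left(-19\right)\right) + 129} = \sqrt{\left(1 - \frac{19}{12}\right) + 129} = \sqrt{- \frac{7}{12} + 129} = \sqrt{\frac{1541}{12}} = \frac{\sqrt{4623}}{6}$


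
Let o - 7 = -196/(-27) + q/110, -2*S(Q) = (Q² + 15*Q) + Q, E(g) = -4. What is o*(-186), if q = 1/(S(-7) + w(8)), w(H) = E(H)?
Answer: -72208424/27225 ≈ -2652.3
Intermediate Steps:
w(H) = -4
S(Q) = -8*Q - Q²/2 (S(Q) = -((Q² + 15*Q) + Q)/2 = -(Q² + 16*Q)/2 = -8*Q - Q²/2)
q = 2/55 (q = 1/(-½*(-7)*(16 - 7) - 4) = 1/(-½*(-7)*9 - 4) = 1/(63/2 - 4) = 1/(55/2) = 2/55 ≈ 0.036364)
o = 1164652/81675 (o = 7 + (-196/(-27) + (2/55)/110) = 7 + (-196*(-1/27) + (2/55)*(1/110)) = 7 + (196/27 + 1/3025) = 7 + 592927/81675 = 1164652/81675 ≈ 14.260)
o*(-186) = (1164652/81675)*(-186) = -72208424/27225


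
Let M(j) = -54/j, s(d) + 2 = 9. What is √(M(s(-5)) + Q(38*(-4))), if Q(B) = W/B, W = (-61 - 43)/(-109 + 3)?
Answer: I*√1534525006/14098 ≈ 2.7786*I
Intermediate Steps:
s(d) = 7 (s(d) = -2 + 9 = 7)
W = 52/53 (W = -104/(-106) = -104*(-1/106) = 52/53 ≈ 0.98113)
Q(B) = 52/(53*B)
√(M(s(-5)) + Q(38*(-4))) = √(-54/7 + 52/(53*((38*(-4))))) = √(-54*⅐ + (52/53)/(-152)) = √(-54/7 + (52/53)*(-1/152)) = √(-54/7 - 13/2014) = √(-108847/14098) = I*√1534525006/14098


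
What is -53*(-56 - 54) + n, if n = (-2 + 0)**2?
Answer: 5834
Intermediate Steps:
n = 4 (n = (-2)**2 = 4)
-53*(-56 - 54) + n = -53*(-56 - 54) + 4 = -53*(-110) + 4 = 5830 + 4 = 5834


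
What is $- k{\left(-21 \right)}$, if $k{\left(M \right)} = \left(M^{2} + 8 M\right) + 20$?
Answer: $-293$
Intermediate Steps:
$k{\left(M \right)} = 20 + M^{2} + 8 M$
$- k{\left(-21 \right)} = - (20 + \left(-21\right)^{2} + 8 \left(-21\right)) = - (20 + 441 - 168) = \left(-1\right) 293 = -293$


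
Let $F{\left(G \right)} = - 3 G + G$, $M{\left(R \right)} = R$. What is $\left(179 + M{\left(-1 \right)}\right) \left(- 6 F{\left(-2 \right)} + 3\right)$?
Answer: $-3738$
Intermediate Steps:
$F{\left(G \right)} = - 2 G$
$\left(179 + M{\left(-1 \right)}\right) \left(- 6 F{\left(-2 \right)} + 3\right) = \left(179 - 1\right) \left(- 6 \left(\left(-2\right) \left(-2\right)\right) + 3\right) = 178 \left(\left(-6\right) 4 + 3\right) = 178 \left(-24 + 3\right) = 178 \left(-21\right) = -3738$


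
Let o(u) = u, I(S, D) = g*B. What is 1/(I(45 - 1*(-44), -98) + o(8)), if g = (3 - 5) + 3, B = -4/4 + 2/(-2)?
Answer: ⅙ ≈ 0.16667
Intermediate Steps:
B = -2 (B = -4*¼ + 2*(-½) = -1 - 1 = -2)
g = 1 (g = -2 + 3 = 1)
I(S, D) = -2 (I(S, D) = 1*(-2) = -2)
1/(I(45 - 1*(-44), -98) + o(8)) = 1/(-2 + 8) = 1/6 = ⅙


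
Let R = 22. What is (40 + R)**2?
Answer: 3844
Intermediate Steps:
(40 + R)**2 = (40 + 22)**2 = 62**2 = 3844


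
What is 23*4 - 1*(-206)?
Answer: 298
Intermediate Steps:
23*4 - 1*(-206) = 92 + 206 = 298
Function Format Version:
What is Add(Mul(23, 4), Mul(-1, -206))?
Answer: 298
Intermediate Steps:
Add(Mul(23, 4), Mul(-1, -206)) = Add(92, 206) = 298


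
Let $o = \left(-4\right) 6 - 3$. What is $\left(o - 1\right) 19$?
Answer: $-532$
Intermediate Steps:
$o = -27$ ($o = -24 - 3 = -27$)
$\left(o - 1\right) 19 = \left(-27 - 1\right) 19 = \left(-28\right) 19 = -532$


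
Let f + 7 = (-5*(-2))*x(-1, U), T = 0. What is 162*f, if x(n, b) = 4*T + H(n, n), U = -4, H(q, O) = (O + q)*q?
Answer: 2106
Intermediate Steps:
H(q, O) = q*(O + q)
x(n, b) = 2*n**2 (x(n, b) = 4*0 + n*(n + n) = 0 + n*(2*n) = 0 + 2*n**2 = 2*n**2)
f = 13 (f = -7 + (-5*(-2))*(2*(-1)**2) = -7 + 10*(2*1) = -7 + 10*2 = -7 + 20 = 13)
162*f = 162*13 = 2106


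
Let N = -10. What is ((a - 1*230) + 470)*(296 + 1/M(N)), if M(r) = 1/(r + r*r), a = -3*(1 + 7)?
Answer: 83376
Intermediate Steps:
a = -24 (a = -3*8 = -24)
M(r) = 1/(r + r**2)
((a - 1*230) + 470)*(296 + 1/M(N)) = ((-24 - 1*230) + 470)*(296 + 1/(1/((-10)*(1 - 10)))) = ((-24 - 230) + 470)*(296 + 1/(-1/10/(-9))) = (-254 + 470)*(296 + 1/(-1/10*(-1/9))) = 216*(296 + 1/(1/90)) = 216*(296 + 90) = 216*386 = 83376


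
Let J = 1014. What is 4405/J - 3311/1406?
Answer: 709019/356421 ≈ 1.9893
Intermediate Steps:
4405/J - 3311/1406 = 4405/1014 - 3311/1406 = 709019/356421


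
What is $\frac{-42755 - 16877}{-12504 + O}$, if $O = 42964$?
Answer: $- \frac{14908}{7615} \approx -1.9577$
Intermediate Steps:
$\frac{-42755 - 16877}{-12504 + O} = \frac{-42755 - 16877}{-12504 + 42964} = - \frac{59632}{30460} = \left(-59632\right) \frac{1}{30460} = - \frac{14908}{7615}$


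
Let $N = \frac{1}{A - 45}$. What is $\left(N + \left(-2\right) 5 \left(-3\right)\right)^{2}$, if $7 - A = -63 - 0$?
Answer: $\frac{564001}{625} \approx 902.4$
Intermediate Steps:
$A = 70$ ($A = 7 - \left(-63 - 0\right) = 7 - \left(-63 + 0\right) = 7 - -63 = 7 + 63 = 70$)
$N = \frac{1}{25}$ ($N = \frac{1}{70 - 45} = \frac{1}{25} \approx 0.04$)
$\left(N + \left(-2\right) 5 \left(-3\right)\right)^{2} = \left(\frac{1}{25} + \left(-2\right) 5 \left(-3\right)\right)^{2} = \left(\frac{1}{25} - -30\right)^{2} = \left(\frac{1}{25} + 30\right)^{2} = \left(\frac{751}{25}\right)^{2} = \frac{564001}{625}$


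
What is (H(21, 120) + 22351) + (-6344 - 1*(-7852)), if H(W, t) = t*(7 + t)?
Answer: 39099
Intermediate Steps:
(H(21, 120) + 22351) + (-6344 - 1*(-7852)) = (120*(7 + 120) + 22351) + (-6344 - 1*(-7852)) = (120*127 + 22351) + (-6344 + 7852) = (15240 + 22351) + 1508 = 37591 + 1508 = 39099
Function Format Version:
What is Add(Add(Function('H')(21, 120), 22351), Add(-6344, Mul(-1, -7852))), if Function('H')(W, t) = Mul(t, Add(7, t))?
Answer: 39099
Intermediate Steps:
Add(Add(Function('H')(21, 120), 22351), Add(-6344, Mul(-1, -7852))) = Add(Add(Mul(120, Add(7, 120)), 22351), Add(-6344, Mul(-1, -7852))) = Add(Add(Mul(120, 127), 22351), Add(-6344, 7852)) = Add(Add(15240, 22351), 1508) = Add(37591, 1508) = 39099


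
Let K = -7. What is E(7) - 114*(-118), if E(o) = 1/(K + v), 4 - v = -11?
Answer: 107617/8 ≈ 13452.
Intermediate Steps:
v = 15 (v = 4 - 1*(-11) = 4 + 11 = 15)
E(o) = 1/8 (E(o) = 1/(-7 + 15) = 1/8)
E(7) - 114*(-118) = 1/8 - 114*(-118) = 1/8 + 13452 = 107617/8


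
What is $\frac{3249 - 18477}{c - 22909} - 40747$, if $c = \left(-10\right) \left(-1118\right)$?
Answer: $- \frac{477906335}{11729} \approx -40746.0$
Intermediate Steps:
$c = 11180$
$\frac{3249 - 18477}{c - 22909} - 40747 = \frac{3249 - 18477}{11180 - 22909} - 40747 = - \frac{15228}{-11729} - 40747 = \left(-15228\right) \left(- \frac{1}{11729}\right) - 40747 = \frac{15228}{11729} - 40747 = - \frac{477906335}{11729}$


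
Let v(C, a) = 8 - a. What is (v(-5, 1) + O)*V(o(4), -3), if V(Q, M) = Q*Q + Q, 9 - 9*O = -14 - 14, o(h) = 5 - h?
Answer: 200/9 ≈ 22.222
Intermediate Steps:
O = 37/9 (O = 1 - (-14 - 14)/9 = 1 - ⅑*(-28) = 1 + 28/9 = 37/9 ≈ 4.1111)
V(Q, M) = Q + Q² (V(Q, M) = Q² + Q = Q + Q²)
(v(-5, 1) + O)*V(o(4), -3) = ((8 - 1*1) + 37/9)*((5 - 1*4)*(1 + (5 - 1*4))) = ((8 - 1) + 37/9)*((5 - 4)*(1 + (5 - 4))) = (7 + 37/9)*(1*(1 + 1)) = 100*(1*2)/9 = (100/9)*2 = 200/9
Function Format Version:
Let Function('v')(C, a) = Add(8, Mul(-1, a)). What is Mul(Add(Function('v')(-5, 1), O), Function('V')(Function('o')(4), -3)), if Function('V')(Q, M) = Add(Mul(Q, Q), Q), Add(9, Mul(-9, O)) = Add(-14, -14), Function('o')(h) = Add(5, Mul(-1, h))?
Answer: Rational(200, 9) ≈ 22.222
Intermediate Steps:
O = Rational(37, 9) (O = Add(1, Mul(Rational(-1, 9), Add(-14, -14))) = Add(1, Mul(Rational(-1, 9), -28)) = Add(1, Rational(28, 9)) = Rational(37, 9) ≈ 4.1111)
Function('V')(Q, M) = Add(Q, Pow(Q, 2)) (Function('V')(Q, M) = Add(Pow(Q, 2), Q) = Add(Q, Pow(Q, 2)))
Mul(Add(Function('v')(-5, 1), O), Function('V')(Function('o')(4), -3)) = Mul(Add(Add(8, Mul(-1, 1)), Rational(37, 9)), Mul(Add(5, Mul(-1, 4)), Add(1, Add(5, Mul(-1, 4))))) = Mul(Add(Add(8, -1), Rational(37, 9)), Mul(Add(5, -4), Add(1, Add(5, -4)))) = Mul(Add(7, Rational(37, 9)), Mul(1, Add(1, 1))) = Mul(Rational(100, 9), Mul(1, 2)) = Mul(Rational(100, 9), 2) = Rational(200, 9)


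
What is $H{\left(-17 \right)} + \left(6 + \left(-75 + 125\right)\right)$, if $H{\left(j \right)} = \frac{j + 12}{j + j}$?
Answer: $\frac{1909}{34} \approx 56.147$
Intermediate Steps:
$H{\left(j \right)} = \frac{12 + j}{2 j}$
$H{\left(-17 \right)} + \left(6 + \left(-75 + 125\right)\right) = \frac{12 - 17}{2 \left(-17\right)} + \left(6 + \left(-75 + 125\right)\right) = \frac{1}{2} \left(- \frac{1}{17}\right) \left(-5\right) + \left(6 + 50\right) = \frac{5}{34} + 56 = \frac{1909}{34}$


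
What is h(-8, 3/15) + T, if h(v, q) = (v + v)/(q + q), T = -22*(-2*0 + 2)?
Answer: -84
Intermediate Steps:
T = -44 (T = -22*(0 + 2) = -22*2 = -44)
h(v, q) = v/q (h(v, q) = (2*v)/((2*q)) = (2*v)*(1/(2*q)) = v/q)
h(-8, 3/15) + T = -8/(3/15) - 44 = -8/(3*(1/15)) - 44 = -8/⅕ - 44 = -8*5 - 44 = -40 - 44 = -84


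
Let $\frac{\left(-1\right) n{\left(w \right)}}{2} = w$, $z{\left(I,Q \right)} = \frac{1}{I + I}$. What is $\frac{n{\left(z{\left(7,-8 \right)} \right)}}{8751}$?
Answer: $- \frac{1}{61257} \approx -1.6325 \cdot 10^{-5}$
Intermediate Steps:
$z{\left(I,Q \right)} = \frac{1}{2 I}$
$n{\left(w \right)} = - 2 w$
$\frac{n{\left(z{\left(7,-8 \right)} \right)}}{8751} = \frac{\left(-2\right) \frac{1}{2 \cdot 7}}{8751} = - 2 \cdot \frac{1}{2} \cdot \frac{1}{7} \cdot \frac{1}{8751} = \left(-2\right) \frac{1}{14} \cdot \frac{1}{8751} = \left(- \frac{1}{7}\right) \frac{1}{8751} = - \frac{1}{61257}$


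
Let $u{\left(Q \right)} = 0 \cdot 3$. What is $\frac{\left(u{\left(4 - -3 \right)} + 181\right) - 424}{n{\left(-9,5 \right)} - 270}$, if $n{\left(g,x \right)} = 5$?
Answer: $\frac{243}{265} \approx 0.91698$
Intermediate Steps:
$u{\left(Q \right)} = 0$
$\frac{\left(u{\left(4 - -3 \right)} + 181\right) - 424}{n{\left(-9,5 \right)} - 270} = \frac{\left(0 + 181\right) - 424}{5 - 270} = \frac{181 - 424}{-265} = \left(-243\right) \left(- \frac{1}{265}\right) = \frac{243}{265}$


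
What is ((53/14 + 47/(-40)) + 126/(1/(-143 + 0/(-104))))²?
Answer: 25445053287481/78400 ≈ 3.2455e+8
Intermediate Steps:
((53/14 + 47/(-40)) + 126/(1/(-143 + 0/(-104))))² = ((53*(1/14) + 47*(-1/40)) + 126/(1/(-143 + 0*(-1/104))))² = ((53/14 - 47/40) + 126/(1/(-143 + 0)))² = (731/280 + 126/(1/(-143)))² = (731/280 + 126/(-1/143))² = (731/280 + 126*(-143))² = (731/280 - 18018)² = (-5044309/280)² = 25445053287481/78400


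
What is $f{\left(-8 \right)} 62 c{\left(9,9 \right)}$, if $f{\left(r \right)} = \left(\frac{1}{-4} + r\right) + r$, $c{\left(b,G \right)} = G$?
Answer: $- \frac{18135}{2} \approx -9067.5$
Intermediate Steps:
$f{\left(r \right)} = - \frac{1}{4} + 2 r$ ($f{\left(r \right)} = \left(- \frac{1}{4} + r\right) + r = - \frac{1}{4} + 2 r$)
$f{\left(-8 \right)} 62 c{\left(9,9 \right)} = \left(- \frac{1}{4} + 2 \left(-8\right)\right) 62 \cdot 9 = \left(- \frac{1}{4} - 16\right) 62 \cdot 9 = \left(- \frac{65}{4}\right) 62 \cdot 9 = \left(- \frac{2015}{2}\right) 9 = - \frac{18135}{2}$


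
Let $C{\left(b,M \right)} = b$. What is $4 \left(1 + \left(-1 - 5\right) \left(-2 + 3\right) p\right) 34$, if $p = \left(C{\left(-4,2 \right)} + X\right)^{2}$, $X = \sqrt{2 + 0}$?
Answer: $-14552 + 6528 \sqrt{2} \approx -5320.0$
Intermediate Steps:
$X = \sqrt{2} \approx 1.4142$
$p = \left(-4 + \sqrt{2}\right)^{2} \approx 6.6863$
$4 \left(1 + \left(-1 - 5\right) \left(-2 + 3\right) p\right) 34 = 4 \left(1 + \left(-1 - 5\right) \left(-2 + 3\right) \left(4 - \sqrt{2}\right)^{2}\right) 34 = 4 \left(1 + \left(-6\right) 1 \left(4 - \sqrt{2}\right)^{2}\right) 34 = 4 \left(1 - 6 \left(4 - \sqrt{2}\right)^{2}\right) 34 = \left(4 - 24 \left(4 - \sqrt{2}\right)^{2}\right) 34 = 136 - 816 \left(4 - \sqrt{2}\right)^{2}$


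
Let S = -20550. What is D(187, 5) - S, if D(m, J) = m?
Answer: 20737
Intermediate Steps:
D(187, 5) - S = 187 - 1*(-20550) = 187 + 20550 = 20737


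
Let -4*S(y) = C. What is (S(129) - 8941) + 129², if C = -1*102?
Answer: 15451/2 ≈ 7725.5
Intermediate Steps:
C = -102
S(y) = 51/2 (S(y) = -¼*(-102) = 51/2)
(S(129) - 8941) + 129² = (51/2 - 8941) + 129² = -17831/2 + 16641 = 15451/2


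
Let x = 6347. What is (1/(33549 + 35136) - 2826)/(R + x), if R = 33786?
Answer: -194103809/2756535105 ≈ -0.070416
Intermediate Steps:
(1/(33549 + 35136) - 2826)/(R + x) = (1/(33549 + 35136) - 2826)/(33786 + 6347) = (1/68685 - 2826)/40133 = (1/68685 - 2826)*(1/40133) = -194103809/68685*1/40133 = -194103809/2756535105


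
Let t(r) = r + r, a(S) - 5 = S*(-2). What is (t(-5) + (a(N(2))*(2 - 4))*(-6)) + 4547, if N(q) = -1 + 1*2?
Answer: 4573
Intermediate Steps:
N(q) = 1 (N(q) = -1 + 2 = 1)
a(S) = 5 - 2*S (a(S) = 5 + S*(-2) = 5 - 2*S)
t(r) = 2*r
(t(-5) + (a(N(2))*(2 - 4))*(-6)) + 4547 = (2*(-5) + ((5 - 2*1)*(2 - 4))*(-6)) + 4547 = (-10 + ((5 - 2)*(-2))*(-6)) + 4547 = (-10 + (3*(-2))*(-6)) + 4547 = (-10 - 6*(-6)) + 4547 = (-10 + 36) + 4547 = 26 + 4547 = 4573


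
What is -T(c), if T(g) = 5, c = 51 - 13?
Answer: -5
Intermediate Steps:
c = 38
-T(c) = -1*5 = -5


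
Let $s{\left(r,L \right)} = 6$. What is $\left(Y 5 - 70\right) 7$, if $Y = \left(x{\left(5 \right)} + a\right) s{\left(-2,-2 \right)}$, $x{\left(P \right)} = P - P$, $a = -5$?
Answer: $-1540$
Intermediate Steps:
$x{\left(P \right)} = 0$
$Y = -30$ ($Y = \left(0 - 5\right) 6 = \left(-5\right) 6 = -30$)
$\left(Y 5 - 70\right) 7 = \left(\left(-30\right) 5 - 70\right) 7 = \left(-150 - 70\right) 7 = \left(-220\right) 7 = -1540$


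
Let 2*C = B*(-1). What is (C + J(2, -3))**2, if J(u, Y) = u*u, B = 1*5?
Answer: 9/4 ≈ 2.2500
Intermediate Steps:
B = 5
J(u, Y) = u**2
C = -5/2 (C = (5*(-1))/2 = (1/2)*(-5) = -5/2 ≈ -2.5000)
(C + J(2, -3))**2 = (-5/2 + 2**2)**2 = (-5/2 + 4)**2 = (3/2)**2 = 9/4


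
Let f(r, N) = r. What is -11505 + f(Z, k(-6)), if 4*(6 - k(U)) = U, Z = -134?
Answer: -11639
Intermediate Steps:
k(U) = 6 - U/4
-11505 + f(Z, k(-6)) = -11505 - 134 = -11639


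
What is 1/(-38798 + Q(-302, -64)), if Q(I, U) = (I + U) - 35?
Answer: -1/39199 ≈ -2.5511e-5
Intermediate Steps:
Q(I, U) = -35 + I + U
1/(-38798 + Q(-302, -64)) = 1/(-38798 + (-35 - 302 - 64)) = 1/(-38798 - 401) = 1/(-39199) = -1/39199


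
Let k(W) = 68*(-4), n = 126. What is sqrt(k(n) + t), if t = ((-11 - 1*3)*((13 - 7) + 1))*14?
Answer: 2*I*sqrt(411) ≈ 40.546*I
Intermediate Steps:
k(W) = -272
t = -1372 (t = ((-11 - 3)*(6 + 1))*14 = -14*7*14 = -98*14 = -1372)
sqrt(k(n) + t) = sqrt(-272 - 1372) = sqrt(-1644) = 2*I*sqrt(411)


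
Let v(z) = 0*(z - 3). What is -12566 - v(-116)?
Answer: -12566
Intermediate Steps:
v(z) = 0 (v(z) = 0*(-3 + z) = 0)
-12566 - v(-116) = -12566 - 1*0 = -12566 + 0 = -12566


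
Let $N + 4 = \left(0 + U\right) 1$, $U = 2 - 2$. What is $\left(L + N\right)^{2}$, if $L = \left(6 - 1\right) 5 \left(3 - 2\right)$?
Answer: $441$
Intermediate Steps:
$U = 0$
$N = -4$ ($N = -4 + \left(0 + 0\right) 1 = -4 + 0 \cdot 1 = -4 + 0 = -4$)
$L = 25$ ($L = 5 \cdot 5 \cdot 1 = 25 \cdot 1 = 25$)
$\left(L + N\right)^{2} = \left(25 - 4\right)^{2} = 21^{2} = 441$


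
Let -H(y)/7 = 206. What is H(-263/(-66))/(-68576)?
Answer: 721/34288 ≈ 0.021028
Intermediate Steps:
H(y) = -1442 (H(y) = -7*206 = -1442)
H(-263/(-66))/(-68576) = -1442/(-68576) = -1442*(-1/68576) = 721/34288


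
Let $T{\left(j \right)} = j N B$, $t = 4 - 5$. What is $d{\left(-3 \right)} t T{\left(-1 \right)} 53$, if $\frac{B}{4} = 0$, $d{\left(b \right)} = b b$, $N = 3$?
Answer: $0$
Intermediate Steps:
$d{\left(b \right)} = b^{2}$
$B = 0$ ($B = 4 \cdot 0 = 0$)
$t = -1$ ($t = 4 - 5 = -1$)
$T{\left(j \right)} = 0$ ($T{\left(j \right)} = j 3 \cdot 0 = 3 j 0 = 0$)
$d{\left(-3 \right)} t T{\left(-1 \right)} 53 = \left(-3\right)^{2} \left(-1\right) 0 \cdot 53 = 9 \left(-1\right) 0 \cdot 53 = \left(-9\right) 0 \cdot 53 = 0 \cdot 53 = 0$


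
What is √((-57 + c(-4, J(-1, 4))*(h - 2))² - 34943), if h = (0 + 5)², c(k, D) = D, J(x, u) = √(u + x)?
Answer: √(-30107 - 2622*√3) ≈ 186.14*I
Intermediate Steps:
h = 25 (h = 5² = 25)
√((-57 + c(-4, J(-1, 4))*(h - 2))² - 34943) = √((-57 + √(4 - 1)*(25 - 2))² - 34943) = √((-57 + √3*23)² - 34943) = √((-57 + 23*√3)² - 34943) = √(-34943 + (-57 + 23*√3)²)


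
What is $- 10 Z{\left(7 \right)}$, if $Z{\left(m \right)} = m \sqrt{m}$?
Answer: $- 70 \sqrt{7} \approx -185.2$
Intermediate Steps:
$Z{\left(m \right)} = m^{\frac{3}{2}}$
$- 10 Z{\left(7 \right)} = - 10 \cdot 7^{\frac{3}{2}} = - 10 \cdot 7 \sqrt{7} = - 70 \sqrt{7}$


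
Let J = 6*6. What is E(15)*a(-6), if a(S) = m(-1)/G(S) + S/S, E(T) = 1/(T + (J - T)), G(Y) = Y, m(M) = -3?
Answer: 1/24 ≈ 0.041667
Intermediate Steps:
J = 36
E(T) = 1/36 (E(T) = 1/(T + (36 - T)) = 1/36)
a(S) = 1 - 3/S (a(S) = -3/S + S/S = -3/S + 1 = 1 - 3/S)
E(15)*a(-6) = ((-3 - 6)/(-6))/36 = (-⅙*(-9))/36 = (1/36)*(3/2) = 1/24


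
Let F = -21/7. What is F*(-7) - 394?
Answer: -373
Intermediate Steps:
F = -3 (F = -21*⅐ = -3)
F*(-7) - 394 = -3*(-7) - 394 = 21 - 394 = -373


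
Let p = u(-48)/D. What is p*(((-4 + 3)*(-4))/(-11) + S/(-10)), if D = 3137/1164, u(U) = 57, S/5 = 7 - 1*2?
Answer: -2089962/34507 ≈ -60.566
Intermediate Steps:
S = 25 (S = 5*(7 - 1*2) = 5*(7 - 2) = 5*5 = 25)
D = 3137/1164 (D = 3137*(1/1164) = 3137/1164 ≈ 2.6950)
p = 66348/3137 (p = 57/(3137/1164) = 57*(1164/3137) = 66348/3137 ≈ 21.150)
p*(((-4 + 3)*(-4))/(-11) + S/(-10)) = 66348*(((-4 + 3)*(-4))/(-11) + 25/(-10))/3137 = 66348*(-1*(-4)*(-1/11) + 25*(-⅒))/3137 = 66348*(4*(-1/11) - 5/2)/3137 = 66348*(-4/11 - 5/2)/3137 = (66348/3137)*(-63/22) = -2089962/34507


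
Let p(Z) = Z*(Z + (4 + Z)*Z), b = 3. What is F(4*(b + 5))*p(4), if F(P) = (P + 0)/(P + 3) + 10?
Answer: 55008/35 ≈ 1571.7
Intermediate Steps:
p(Z) = Z*(Z + Z*(4 + Z))
F(P) = 10 + P/(3 + P) (F(P) = P/(3 + P) + 10 = 10 + P/(3 + P))
F(4*(b + 5))*p(4) = ((30 + 11*(4*(3 + 5)))/(3 + 4*(3 + 5)))*(4²*(5 + 4)) = ((30 + 11*(4*8))/(3 + 4*8))*(16*9) = ((30 + 11*32)/(3 + 32))*144 = ((30 + 352)/35)*144 = ((1/35)*382)*144 = (382/35)*144 = 55008/35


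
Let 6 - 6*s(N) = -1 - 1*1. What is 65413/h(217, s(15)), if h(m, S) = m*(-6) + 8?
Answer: -65413/1294 ≈ -50.551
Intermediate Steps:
s(N) = 4/3 (s(N) = 1 - (-1 - 1*1)/6 = 1 - (-1 - 1)/6 = 1 - ⅙*(-2) = 1 + ⅓ = 4/3)
h(m, S) = 8 - 6*m (h(m, S) = -6*m + 8 = 8 - 6*m)
65413/h(217, s(15)) = 65413/(8 - 6*217) = 65413/(8 - 1302) = 65413/(-1294) = 65413*(-1/1294) = -65413/1294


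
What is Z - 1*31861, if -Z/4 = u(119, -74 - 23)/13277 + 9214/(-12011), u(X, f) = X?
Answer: -298846561623/9380591 ≈ -31858.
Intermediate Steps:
Z = 28448228/9380591 (Z = -4*(119/13277 + 9214/(-12011)) = -4*(119*(1/13277) + 9214*(-1/12011)) = -4*(7/781 - 9214/12011) = -4*(-7112057/9380591) = 28448228/9380591 ≈ 3.0327)
Z - 1*31861 = 28448228/9380591 - 1*31861 = 28448228/9380591 - 31861 = -298846561623/9380591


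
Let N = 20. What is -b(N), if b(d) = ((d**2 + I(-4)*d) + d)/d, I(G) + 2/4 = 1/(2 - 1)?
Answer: -43/2 ≈ -21.500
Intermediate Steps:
I(G) = 1/2 (I(G) = -1/2 + 1/(2 - 1) = -1/2 + 1/1 = -1/2 + 1 = 1/2)
b(d) = (d**2 + 3*d/2)/d (b(d) = ((d**2 + d/2) + d)/d = (d**2 + 3*d/2)/d)
-b(N) = -(3/2 + 20) = -1*43/2 = -43/2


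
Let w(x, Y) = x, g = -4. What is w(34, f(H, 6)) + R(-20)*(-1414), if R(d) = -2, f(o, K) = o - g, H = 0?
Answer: 2862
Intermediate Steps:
f(o, K) = 4 + o (f(o, K) = o - 1*(-4) = o + 4 = 4 + o)
w(34, f(H, 6)) + R(-20)*(-1414) = 34 - 2*(-1414) = 34 + 2828 = 2862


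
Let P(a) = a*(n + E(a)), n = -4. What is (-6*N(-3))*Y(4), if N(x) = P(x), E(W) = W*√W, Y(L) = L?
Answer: -288 - 216*I*√3 ≈ -288.0 - 374.12*I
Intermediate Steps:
E(W) = W^(3/2)
P(a) = a*(-4 + a^(3/2))
N(x) = x*(-4 + x^(3/2))
(-6*N(-3))*Y(4) = -(-18)*(-4 + (-3)^(3/2))*4 = -(-18)*(-4 - 3*I*√3)*4 = -6*(12 + 9*I*√3)*4 = (-72 - 54*I*√3)*4 = -288 - 216*I*√3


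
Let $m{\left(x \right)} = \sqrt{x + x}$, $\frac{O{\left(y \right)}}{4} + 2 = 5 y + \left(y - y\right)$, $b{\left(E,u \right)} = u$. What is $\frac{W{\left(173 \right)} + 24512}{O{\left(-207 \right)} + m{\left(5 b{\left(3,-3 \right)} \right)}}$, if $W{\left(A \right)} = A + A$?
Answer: $- \frac{51555492}{8602967} - \frac{12429 i \sqrt{30}}{8602967} \approx -5.9928 - 0.0079131 i$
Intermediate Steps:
$W{\left(A \right)} = 2 A$
$O{\left(y \right)} = -8 + 20 y$ ($O{\left(y \right)} = -8 + 4 \left(5 y + \left(y - y\right)\right) = -8 + 4 \left(5 y + 0\right) = -8 + 4 \cdot 5 y = -8 + 20 y$)
$m{\left(x \right)} = \sqrt{2} \sqrt{x}$ ($m{\left(x \right)} = \sqrt{2 x} = \sqrt{2} \sqrt{x}$)
$\frac{W{\left(173 \right)} + 24512}{O{\left(-207 \right)} + m{\left(5 b{\left(3,-3 \right)} \right)}} = \frac{2 \cdot 173 + 24512}{\left(-8 + 20 \left(-207\right)\right) + \sqrt{2} \sqrt{5 \left(-3\right)}} = \frac{346 + 24512}{\left(-8 - 4140\right) + \sqrt{2} \sqrt{-15}} = \frac{24858}{-4148 + \sqrt{2} i \sqrt{15}} = \frac{24858}{-4148 + i \sqrt{30}}$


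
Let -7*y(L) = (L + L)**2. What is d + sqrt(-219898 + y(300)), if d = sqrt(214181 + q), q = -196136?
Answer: 3*sqrt(2005) + I*sqrt(13295002)/7 ≈ 134.33 + 520.89*I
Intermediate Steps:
y(L) = -4*L**2/7 (y(L) = -(L + L)**2/7 = -4*L**2/7)
d = 3*sqrt(2005) (d = sqrt(214181 - 196136) = sqrt(18045) = 3*sqrt(2005) ≈ 134.33)
d + sqrt(-219898 + y(300)) = 3*sqrt(2005) + sqrt(-219898 - 4/7*300**2) = 3*sqrt(2005) + sqrt(-219898 - 4/7*90000) = 3*sqrt(2005) + sqrt(-219898 - 360000/7) = 3*sqrt(2005) + sqrt(-1899286/7) = 3*sqrt(2005) + I*sqrt(13295002)/7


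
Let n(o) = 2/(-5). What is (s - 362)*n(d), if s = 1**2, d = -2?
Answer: 722/5 ≈ 144.40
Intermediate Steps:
s = 1
n(o) = -2/5 (n(o) = -1/5*2 = -2/5)
(s - 362)*n(d) = (1 - 362)*(-2/5) = -361*(-2/5) = 722/5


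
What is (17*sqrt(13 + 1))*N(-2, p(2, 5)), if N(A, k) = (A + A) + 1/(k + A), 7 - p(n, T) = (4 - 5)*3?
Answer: -527*sqrt(14)/8 ≈ -246.48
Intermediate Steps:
p(n, T) = 10 (p(n, T) = 7 - (4 - 5)*3 = 7 - (-1)*3 = 7 - 1*(-3) = 7 + 3 = 10)
N(A, k) = 1/(A + k) + 2*A (N(A, k) = 2*A + 1/(A + k) = 1/(A + k) + 2*A)
(17*sqrt(13 + 1))*N(-2, p(2, 5)) = (17*sqrt(13 + 1))*((1 + 2*(-2)**2 + 2*(-2)*10)/(-2 + 10)) = (17*sqrt(14))*((1 + 2*4 - 40)/8) = (17*sqrt(14))*((1 + 8 - 40)/8) = (17*sqrt(14))*((1/8)*(-31)) = (17*sqrt(14))*(-31/8) = -527*sqrt(14)/8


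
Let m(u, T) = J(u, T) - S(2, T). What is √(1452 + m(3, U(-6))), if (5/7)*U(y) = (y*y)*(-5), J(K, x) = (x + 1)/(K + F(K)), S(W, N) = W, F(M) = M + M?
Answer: √12799/3 ≈ 37.711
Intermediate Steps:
F(M) = 2*M
J(K, x) = (1 + x)/(3*K) (J(K, x) = (x + 1)/(K + 2*K) = (1 + x)/((3*K)) = (1 + x)*(1/(3*K)) = (1 + x)/(3*K))
U(y) = -7*y² (U(y) = 7*((y*y)*(-5))/5 = 7*(y²*(-5))/5 = 7*(-5*y²)/5 = -7*y²)
m(u, T) = -2 + (1 + T)/(3*u) (m(u, T) = (1 + T)/(3*u) - 1*2 = (1 + T)/(3*u) - 2 = -2 + (1 + T)/(3*u))
√(1452 + m(3, U(-6))) = √(1452 + (⅓)*(1 - 7*(-6)² - 6*3)/3) = √(1452 + (⅓)*(⅓)*(1 - 7*36 - 18)) = √(1452 + (⅓)*(⅓)*(1 - 252 - 18)) = √(1452 + (⅓)*(⅓)*(-269)) = √(1452 - 269/9) = √(12799/9) = √12799/3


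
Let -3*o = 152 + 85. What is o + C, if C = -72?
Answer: -151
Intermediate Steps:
o = -79 (o = -(152 + 85)/3 = -⅓*237 = -79)
o + C = -79 - 72 = -151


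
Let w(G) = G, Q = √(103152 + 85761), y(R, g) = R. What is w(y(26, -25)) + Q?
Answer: 26 + √188913 ≈ 460.64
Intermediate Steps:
Q = √188913 ≈ 434.64
w(y(26, -25)) + Q = 26 + √188913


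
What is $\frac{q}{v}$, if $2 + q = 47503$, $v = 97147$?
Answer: $\frac{47501}{97147} \approx 0.48896$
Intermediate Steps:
$q = 47501$ ($q = -2 + 47503 = 47501$)
$\frac{q}{v} = \frac{47501}{97147}$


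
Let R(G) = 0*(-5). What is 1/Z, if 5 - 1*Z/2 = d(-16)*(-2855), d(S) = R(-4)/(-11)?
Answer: ⅒ ≈ 0.10000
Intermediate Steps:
R(G) = 0
d(S) = 0 (d(S) = 0/(-11) = 0*(-1/11) = 0)
Z = 10 (Z = 10 - 0*(-2855) = 10 - 2*0 = 10 + 0 = 10)
1/Z = 1/10 = ⅒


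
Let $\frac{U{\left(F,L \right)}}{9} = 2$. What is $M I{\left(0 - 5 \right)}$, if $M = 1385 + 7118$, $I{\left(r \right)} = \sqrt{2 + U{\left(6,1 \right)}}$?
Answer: $17006 \sqrt{5} \approx 38027.0$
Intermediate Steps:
$U{\left(F,L \right)} = 18$ ($U{\left(F,L \right)} = 9 \cdot 2 = 18$)
$I{\left(r \right)} = 2 \sqrt{5}$ ($I{\left(r \right)} = \sqrt{2 + 18} = \sqrt{20} = 2 \sqrt{5}$)
$M = 8503$
$M I{\left(0 - 5 \right)} = 8503 \cdot 2 \sqrt{5} = 17006 \sqrt{5}$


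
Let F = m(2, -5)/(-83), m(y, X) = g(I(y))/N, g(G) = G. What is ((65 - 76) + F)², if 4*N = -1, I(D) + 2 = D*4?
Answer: 790321/6889 ≈ 114.72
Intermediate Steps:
I(D) = -2 + 4*D (I(D) = -2 + D*4 = -2 + 4*D)
N = -¼ (N = (¼)*(-1) = -¼ ≈ -0.25000)
m(y, X) = 8 - 16*y (m(y, X) = (-2 + 4*y)/(-¼) = (-2 + 4*y)*(-4) = 8 - 16*y)
F = 24/83 (F = (8 - 16*2)/(-83) = (8 - 32)*(-1/83) = -24*(-1/83) = 24/83 ≈ 0.28916)
((65 - 76) + F)² = ((65 - 76) + 24/83)² = (-11 + 24/83)² = (-889/83)² = 790321/6889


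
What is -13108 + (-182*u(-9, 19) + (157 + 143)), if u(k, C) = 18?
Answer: -16084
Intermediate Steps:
-13108 + (-182*u(-9, 19) + (157 + 143)) = -13108 + (-182*18 + (157 + 143)) = -13108 + (-3276 + 300) = -13108 - 2976 = -16084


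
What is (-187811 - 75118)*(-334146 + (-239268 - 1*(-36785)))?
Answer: 141095326341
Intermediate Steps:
(-187811 - 75118)*(-334146 + (-239268 - 1*(-36785))) = -262929*(-334146 + (-239268 + 36785)) = -262929*(-334146 - 202483) = -262929*(-536629) = 141095326341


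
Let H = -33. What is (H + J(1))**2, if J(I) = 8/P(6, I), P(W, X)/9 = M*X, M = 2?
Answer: 85849/81 ≈ 1059.9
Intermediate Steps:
P(W, X) = 18*X (P(W, X) = 9*(2*X) = 18*X)
J(I) = 4/(9*I) (J(I) = 8/((18*I)) = 8*(1/(18*I)) = 4/(9*I))
(H + J(1))**2 = (-33 + (4/9)/1)**2 = (-33 + (4/9)*1)**2 = (-33 + 4/9)**2 = (-293/9)**2 = 85849/81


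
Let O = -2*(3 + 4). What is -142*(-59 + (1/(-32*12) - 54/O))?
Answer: 10524401/1344 ≈ 7830.7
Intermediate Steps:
O = -14 (O = -2*7 = -14)
-142*(-59 + (1/(-32*12) - 54/O)) = -142*(-59 + (1/(-32*12) - 54/(-14))) = -142*(-59 + (-1/32*1/12 - 54*(-1/14))) = -142*(-59 + (-1/384 + 27/7)) = -142*(-59 + 10361/2688) = -142*(-148231/2688) = 10524401/1344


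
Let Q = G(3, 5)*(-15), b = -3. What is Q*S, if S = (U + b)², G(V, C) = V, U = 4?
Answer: -45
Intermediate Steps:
Q = -45 (Q = 3*(-15) = -45)
S = 1 (S = (4 - 3)² = 1² = 1)
Q*S = -45*1 = -45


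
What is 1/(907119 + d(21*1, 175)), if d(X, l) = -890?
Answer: 1/906229 ≈ 1.1035e-6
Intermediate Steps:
1/(907119 + d(21*1, 175)) = 1/(907119 - 890) = 1/906229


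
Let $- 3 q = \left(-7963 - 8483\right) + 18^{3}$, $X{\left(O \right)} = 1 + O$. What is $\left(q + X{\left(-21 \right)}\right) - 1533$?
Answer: $1985$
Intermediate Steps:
$q = 3538$ ($q = - \frac{\left(-7963 - 8483\right) + 18^{3}}{3} = - \frac{-16446 + 5832}{3} = \left(- \frac{1}{3}\right) \left(-10614\right) = 3538$)
$\left(q + X{\left(-21 \right)}\right) - 1533 = \left(3538 + \left(1 - 21\right)\right) - 1533 = \left(3538 - 20\right) - 1533 = 3518 - 1533 = 1985$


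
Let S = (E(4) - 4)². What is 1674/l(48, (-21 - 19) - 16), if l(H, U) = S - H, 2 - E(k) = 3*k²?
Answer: 837/1226 ≈ 0.68271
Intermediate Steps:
E(k) = 2 - 3*k²
S = 2500 (S = ((2 - 3*4²) - 4)² = ((2 - 3*16) - 4)² = ((2 - 48) - 4)² = (-46 - 4)² = (-50)² = 2500)
l(H, U) = 2500 - H
1674/l(48, (-21 - 19) - 16) = 1674/(2500 - 1*48) = 1674/(2500 - 48) = 1674/2452 = 1674*(1/2452) = 837/1226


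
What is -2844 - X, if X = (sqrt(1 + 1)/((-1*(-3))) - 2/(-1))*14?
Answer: -2872 - 14*sqrt(2)/3 ≈ -2878.6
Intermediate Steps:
X = 28 + 14*sqrt(2)/3 (X = (sqrt(2)/3 - 2*(-1))*14 = (sqrt(2)*(1/3) + 2)*14 = (sqrt(2)/3 + 2)*14 = (2 + sqrt(2)/3)*14 = 28 + 14*sqrt(2)/3 ≈ 34.600)
-2844 - X = -2844 - (28 + 14*sqrt(2)/3) = -2844 + (-28 - 14*sqrt(2)/3) = -2872 - 14*sqrt(2)/3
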